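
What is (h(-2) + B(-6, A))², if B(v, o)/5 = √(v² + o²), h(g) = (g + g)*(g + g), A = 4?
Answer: 1556 + 320*√13 ≈ 2709.8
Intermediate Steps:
h(g) = 4*g² (h(g) = (2*g)*(2*g) = 4*g²)
B(v, o) = 5*√(o² + v²) (B(v, o) = 5*√(v² + o²) = 5*√(o² + v²))
(h(-2) + B(-6, A))² = (4*(-2)² + 5*√(4² + (-6)²))² = (4*4 + 5*√(16 + 36))² = (16 + 5*√52)² = (16 + 5*(2*√13))² = (16 + 10*√13)²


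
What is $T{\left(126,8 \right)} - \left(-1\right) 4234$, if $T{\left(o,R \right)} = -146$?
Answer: $4088$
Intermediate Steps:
$T{\left(126,8 \right)} - \left(-1\right) 4234 = -146 - \left(-1\right) 4234 = -146 - -4234 = -146 + 4234 = 4088$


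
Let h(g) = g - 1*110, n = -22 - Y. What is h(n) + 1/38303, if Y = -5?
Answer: -4864480/38303 ≈ -127.00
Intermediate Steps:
n = -17 (n = -22 - 1*(-5) = -22 + 5 = -17)
h(g) = -110 + g (h(g) = g - 110 = -110 + g)
h(n) + 1/38303 = (-110 - 17) + 1/38303 = -127 + 1/38303 = -4864480/38303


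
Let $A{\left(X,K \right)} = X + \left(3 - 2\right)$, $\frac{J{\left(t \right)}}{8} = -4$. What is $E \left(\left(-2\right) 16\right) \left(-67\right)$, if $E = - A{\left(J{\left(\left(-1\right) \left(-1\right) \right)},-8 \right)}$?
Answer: $66464$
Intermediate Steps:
$J{\left(t \right)} = -32$ ($J{\left(t \right)} = 8 \left(-4\right) = -32$)
$A{\left(X,K \right)} = 1 + X$ ($A{\left(X,K \right)} = X + 1 = 1 + X$)
$E = 31$ ($E = - (1 - 32) = \left(-1\right) \left(-31\right) = 31$)
$E \left(\left(-2\right) 16\right) \left(-67\right) = 31 \left(\left(-2\right) 16\right) \left(-67\right) = 31 \left(-32\right) \left(-67\right) = \left(-992\right) \left(-67\right) = 66464$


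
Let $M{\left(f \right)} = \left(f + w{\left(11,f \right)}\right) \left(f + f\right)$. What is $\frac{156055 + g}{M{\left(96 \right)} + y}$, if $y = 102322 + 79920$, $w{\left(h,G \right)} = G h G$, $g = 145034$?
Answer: $\frac{301089}{19664866} \approx 0.015311$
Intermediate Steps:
$w{\left(h,G \right)} = h G^{2}$
$y = 182242$
$M{\left(f \right)} = 2 f \left(f + 11 f^{2}\right)$ ($M{\left(f \right)} = \left(f + 11 f^{2}\right) \left(f + f\right) = \left(f + 11 f^{2}\right) 2 f = 2 f \left(f + 11 f^{2}\right)$)
$\frac{156055 + g}{M{\left(96 \right)} + y} = \frac{156055 + 145034}{96^{2} \left(2 + 22 \cdot 96\right) + 182242} = \frac{301089}{9216 \left(2 + 2112\right) + 182242} = \frac{301089}{9216 \cdot 2114 + 182242} = \frac{301089}{19482624 + 182242} = \frac{301089}{19664866}$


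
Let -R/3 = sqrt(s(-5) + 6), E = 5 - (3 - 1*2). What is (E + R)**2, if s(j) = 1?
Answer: 79 - 24*sqrt(7) ≈ 15.502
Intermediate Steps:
E = 4 (E = 5 - (3 - 2) = 5 - 1*1 = 5 - 1 = 4)
R = -3*sqrt(7) (R = -3*sqrt(1 + 6) = -3*sqrt(7) ≈ -7.9373)
(E + R)**2 = (4 - 3*sqrt(7))**2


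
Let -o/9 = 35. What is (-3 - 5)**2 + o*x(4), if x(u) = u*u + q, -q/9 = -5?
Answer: -19151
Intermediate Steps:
q = 45 (q = -9*(-5) = 45)
o = -315 (o = -9*35 = -315)
x(u) = 45 + u**2 (x(u) = u*u + 45 = u**2 + 45 = 45 + u**2)
(-3 - 5)**2 + o*x(4) = (-3 - 5)**2 - 315*(45 + 4**2) = (-8)**2 - 315*(45 + 16) = 64 - 315*61 = 64 - 19215 = -19151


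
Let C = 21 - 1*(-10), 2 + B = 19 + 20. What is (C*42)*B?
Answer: 48174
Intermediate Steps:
B = 37 (B = -2 + (19 + 20) = -2 + 39 = 37)
C = 31 (C = 21 + 10 = 31)
(C*42)*B = (31*42)*37 = 1302*37 = 48174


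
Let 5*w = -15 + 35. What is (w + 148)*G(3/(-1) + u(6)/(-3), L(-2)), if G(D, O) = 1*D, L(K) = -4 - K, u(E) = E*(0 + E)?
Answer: -2280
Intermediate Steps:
u(E) = E² (u(E) = E*E = E²)
w = 4 (w = (-15 + 35)/5 = (⅕)*20 = 4)
G(D, O) = D
(w + 148)*G(3/(-1) + u(6)/(-3), L(-2)) = (4 + 148)*(3/(-1) + 6²/(-3)) = 152*(3*(-1) + 36*(-⅓)) = 152*(-3 - 12) = 152*(-15) = -2280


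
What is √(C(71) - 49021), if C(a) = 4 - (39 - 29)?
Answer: I*√49027 ≈ 221.42*I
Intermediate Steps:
C(a) = -6 (C(a) = 4 - 1*10 = 4 - 10 = -6)
√(C(71) - 49021) = √(-6 - 49021) = √(-49027) = I*√49027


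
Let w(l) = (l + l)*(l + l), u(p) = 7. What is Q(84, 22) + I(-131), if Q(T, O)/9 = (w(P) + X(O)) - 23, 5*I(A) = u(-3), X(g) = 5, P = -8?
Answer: 10717/5 ≈ 2143.4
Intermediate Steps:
w(l) = 4*l**2 (w(l) = (2*l)*(2*l) = 4*l**2)
I(A) = 7/5 (I(A) = (1/5)*7 = 7/5)
Q(T, O) = 2142 (Q(T, O) = 9*((4*(-8)**2 + 5) - 23) = 9*((4*64 + 5) - 23) = 9*((256 + 5) - 23) = 9*(261 - 23) = 9*238 = 2142)
Q(84, 22) + I(-131) = 2142 + 7/5 = 10717/5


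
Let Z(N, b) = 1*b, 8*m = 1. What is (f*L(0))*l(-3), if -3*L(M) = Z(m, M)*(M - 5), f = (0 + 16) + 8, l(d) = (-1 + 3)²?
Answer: 0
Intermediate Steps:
m = ⅛ (m = (⅛)*1 = ⅛ ≈ 0.12500)
Z(N, b) = b
l(d) = 4 (l(d) = 2² = 4)
f = 24 (f = 16 + 8 = 24)
L(M) = -M*(-5 + M)/3 (L(M) = -M*(M - 5)/3 = -M*(-5 + M)/3)
(f*L(0))*l(-3) = (24*((⅓)*0*(5 - 1*0)))*4 = (24*((⅓)*0*(5 + 0)))*4 = (24*((⅓)*0*5))*4 = (24*0)*4 = 0*4 = 0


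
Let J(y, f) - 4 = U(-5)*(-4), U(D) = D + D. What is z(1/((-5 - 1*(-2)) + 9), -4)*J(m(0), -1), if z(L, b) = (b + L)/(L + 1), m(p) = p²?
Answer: -1012/7 ≈ -144.57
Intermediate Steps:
U(D) = 2*D
J(y, f) = 44 (J(y, f) = 4 + (2*(-5))*(-4) = 4 - 10*(-4) = 4 + 40 = 44)
z(L, b) = (L + b)/(1 + L)
z(1/((-5 - 1*(-2)) + 9), -4)*J(m(0), -1) = ((1/((-5 - 1*(-2)) + 9) - 4)/(1 + 1/((-5 - 1*(-2)) + 9)))*44 = ((1/((-5 + 2) + 9) - 4)/(1 + 1/((-5 + 2) + 9)))*44 = ((1/(-3 + 9) - 4)/(1 + 1/(-3 + 9)))*44 = ((1/6 - 4)/(1 + 1/6))*44 = ((⅙ - 4)/(1 + ⅙))*44 = (-23/6/(7/6))*44 = ((6/7)*(-23/6))*44 = -23/7*44 = -1012/7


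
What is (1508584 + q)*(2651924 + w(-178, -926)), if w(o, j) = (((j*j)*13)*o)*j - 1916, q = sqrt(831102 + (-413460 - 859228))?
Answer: 2771829026207920448 + 1837371353672*I*sqrt(441586) ≈ 2.7718e+18 + 1.221e+15*I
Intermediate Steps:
q = I*sqrt(441586) (q = sqrt(831102 - 1272688) = sqrt(-441586) = I*sqrt(441586) ≈ 664.52*I)
w(o, j) = -1916 + 13*o*j**3 (w(o, j) = ((j**2*13)*o)*j - 1916 = ((13*j**2)*o)*j - 1916 = (13*o*j**2)*j - 1916 = 13*o*j**3 - 1916 = -1916 + 13*o*j**3)
(1508584 + q)*(2651924 + w(-178, -926)) = (1508584 + I*sqrt(441586))*(2651924 + (-1916 + 13*(-178)*(-926)**3)) = (1508584 + I*sqrt(441586))*(2651924 + (-1916 + 13*(-178)*(-794022776))) = (1508584 + I*sqrt(441586))*(2651924 + (-1916 + 1837368703664)) = (1508584 + I*sqrt(441586))*(2651924 + 1837368701748) = (1508584 + I*sqrt(441586))*1837371353672 = 2771829026207920448 + 1837371353672*I*sqrt(441586)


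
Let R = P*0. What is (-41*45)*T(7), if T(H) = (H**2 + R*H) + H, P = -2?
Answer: -103320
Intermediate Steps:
R = 0 (R = -2*0 = 0)
T(H) = H + H**2 (T(H) = (H**2 + 0*H) + H = (H**2 + 0) + H = H**2 + H = H + H**2)
(-41*45)*T(7) = (-41*45)*(7*(1 + 7)) = -12915*8 = -1845*56 = -103320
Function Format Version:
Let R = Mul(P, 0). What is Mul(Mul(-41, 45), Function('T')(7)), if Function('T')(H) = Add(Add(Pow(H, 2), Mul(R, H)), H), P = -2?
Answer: -103320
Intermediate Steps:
R = 0 (R = Mul(-2, 0) = 0)
Function('T')(H) = Add(H, Pow(H, 2)) (Function('T')(H) = Add(Add(Pow(H, 2), Mul(0, H)), H) = Add(Add(Pow(H, 2), 0), H) = Add(Pow(H, 2), H) = Add(H, Pow(H, 2)))
Mul(Mul(-41, 45), Function('T')(7)) = Mul(Mul(-41, 45), Mul(7, Add(1, 7))) = Mul(-1845, Mul(7, 8)) = Mul(-1845, 56) = -103320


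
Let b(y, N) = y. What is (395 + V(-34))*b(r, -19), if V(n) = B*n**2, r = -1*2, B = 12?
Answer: -28534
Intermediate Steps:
r = -2
V(n) = 12*n**2
(395 + V(-34))*b(r, -19) = (395 + 12*(-34)**2)*(-2) = (395 + 12*1156)*(-2) = (395 + 13872)*(-2) = 14267*(-2) = -28534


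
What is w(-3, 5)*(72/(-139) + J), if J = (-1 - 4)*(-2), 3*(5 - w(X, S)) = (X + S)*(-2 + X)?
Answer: 32950/417 ≈ 79.017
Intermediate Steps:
w(X, S) = 5 - (-2 + X)*(S + X)/3 (w(X, S) = 5 - (X + S)*(-2 + X)/3 = 5 - (S + X)*(-2 + X)/3 = 5 - (-2 + X)*(S + X)/3)
J = 10 (J = -5*(-2) = 10)
w(-3, 5)*(72/(-139) + J) = (5 - ⅓*(-3)² + (⅔)*5 + (⅔)*(-3) - ⅓*5*(-3))*(72/(-139) + 10) = (5 - ⅓*9 + 10/3 - 2 + 5)*(72*(-1/139) + 10) = (5 - 3 + 10/3 - 2 + 5)*(-72/139 + 10) = (25/3)*(1318/139) = 32950/417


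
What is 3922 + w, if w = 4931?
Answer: 8853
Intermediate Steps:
3922 + w = 3922 + 4931 = 8853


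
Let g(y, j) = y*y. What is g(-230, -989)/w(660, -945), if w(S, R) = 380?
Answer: 2645/19 ≈ 139.21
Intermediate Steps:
g(y, j) = y²
g(-230, -989)/w(660, -945) = (-230)²/380 = 52900*(1/380) = 2645/19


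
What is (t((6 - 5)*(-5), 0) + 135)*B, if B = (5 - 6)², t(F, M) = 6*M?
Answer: 135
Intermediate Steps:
B = 1 (B = (-1)² = 1)
(t((6 - 5)*(-5), 0) + 135)*B = (6*0 + 135)*1 = (0 + 135)*1 = 135*1 = 135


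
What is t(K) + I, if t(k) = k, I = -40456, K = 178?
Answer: -40278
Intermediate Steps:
t(K) + I = 178 - 40456 = -40278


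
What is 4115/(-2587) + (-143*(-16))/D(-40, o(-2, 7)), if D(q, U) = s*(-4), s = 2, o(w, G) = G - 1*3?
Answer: -743997/2587 ≈ -287.59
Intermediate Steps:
o(w, G) = -3 + G (o(w, G) = G - 3 = -3 + G)
D(q, U) = -8 (D(q, U) = 2*(-4) = -8)
4115/(-2587) + (-143*(-16))/D(-40, o(-2, 7)) = 4115/(-2587) - 143*(-16)/(-8) = 4115*(-1/2587) + 2288*(-⅛) = -4115/2587 - 286 = -743997/2587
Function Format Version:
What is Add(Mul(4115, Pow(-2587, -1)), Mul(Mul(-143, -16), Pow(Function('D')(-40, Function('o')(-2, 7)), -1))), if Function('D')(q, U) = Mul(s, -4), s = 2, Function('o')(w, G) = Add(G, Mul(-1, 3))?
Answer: Rational(-743997, 2587) ≈ -287.59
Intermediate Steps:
Function('o')(w, G) = Add(-3, G) (Function('o')(w, G) = Add(G, -3) = Add(-3, G))
Function('D')(q, U) = -8 (Function('D')(q, U) = Mul(2, -4) = -8)
Add(Mul(4115, Pow(-2587, -1)), Mul(Mul(-143, -16), Pow(Function('D')(-40, Function('o')(-2, 7)), -1))) = Add(Mul(4115, Pow(-2587, -1)), Mul(Mul(-143, -16), Pow(-8, -1))) = Add(Mul(4115, Rational(-1, 2587)), Mul(2288, Rational(-1, 8))) = Add(Rational(-4115, 2587), -286) = Rational(-743997, 2587)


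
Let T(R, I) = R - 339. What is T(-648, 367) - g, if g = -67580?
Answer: 66593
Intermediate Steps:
T(R, I) = -339 + R
T(-648, 367) - g = (-339 - 648) - 1*(-67580) = -987 + 67580 = 66593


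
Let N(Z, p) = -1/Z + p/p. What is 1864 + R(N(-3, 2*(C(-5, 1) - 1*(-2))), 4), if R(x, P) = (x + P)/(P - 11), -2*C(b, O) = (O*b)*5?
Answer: 39128/21 ≈ 1863.2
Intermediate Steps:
C(b, O) = -5*O*b/2 (C(b, O) = -O*b*5/2 = -5*O*b/2)
N(Z, p) = 1 - 1/Z (N(Z, p) = -1/Z + 1 = 1 - 1/Z)
R(x, P) = (P + x)/(-11 + P)
1864 + R(N(-3, 2*(C(-5, 1) - 1*(-2))), 4) = 1864 + (4 + (-1 - 3)/(-3))/(-11 + 4) = 1864 + (4 - 1/3*(-4))/(-7) = 1864 - (4 + 4/3)/7 = 1864 - 1/7*16/3 = 1864 - 16/21 = 39128/21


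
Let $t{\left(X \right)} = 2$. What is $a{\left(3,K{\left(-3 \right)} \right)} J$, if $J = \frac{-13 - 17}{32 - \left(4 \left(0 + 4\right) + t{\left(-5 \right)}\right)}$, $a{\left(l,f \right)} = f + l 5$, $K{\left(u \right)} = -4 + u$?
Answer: $- \frac{120}{7} \approx -17.143$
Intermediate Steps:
$a{\left(l,f \right)} = f + 5 l$
$J = - \frac{15}{7}$ ($J = \frac{-13 - 17}{32 - \left(2 + 4 \left(0 + 4\right)\right)} = - \frac{30}{32 - 18} = - \frac{30}{14} = \left(-30\right) \frac{1}{14} = - \frac{15}{7} \approx -2.1429$)
$a{\left(3,K{\left(-3 \right)} \right)} J = \left(\left(-4 - 3\right) + 5 \cdot 3\right) \left(- \frac{15}{7}\right) = \left(-7 + 15\right) \left(- \frac{15}{7}\right) = 8 \left(- \frac{15}{7}\right) = - \frac{120}{7}$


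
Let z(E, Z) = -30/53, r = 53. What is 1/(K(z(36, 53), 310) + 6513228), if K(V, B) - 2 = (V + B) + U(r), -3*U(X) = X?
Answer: 159/1035649961 ≈ 1.5353e-7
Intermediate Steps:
z(E, Z) = -30/53 (z(E, Z) = -30*1/53 = -30/53)
U(X) = -X/3
K(V, B) = -47/3 + B + V (K(V, B) = 2 + ((V + B) - 1/3*53) = 2 + ((B + V) - 53/3) = 2 + (-53/3 + B + V) = -47/3 + B + V)
1/(K(z(36, 53), 310) + 6513228) = 1/((-47/3 + 310 - 30/53) + 6513228) = 1/(46709/159 + 6513228) = 1/(1035649961/159) = 159/1035649961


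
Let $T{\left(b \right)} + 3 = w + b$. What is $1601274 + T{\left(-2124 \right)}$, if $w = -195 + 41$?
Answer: $1598993$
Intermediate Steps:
$w = -154$
$T{\left(b \right)} = -157 + b$ ($T{\left(b \right)} = -3 + \left(-154 + b\right) = -157 + b$)
$1601274 + T{\left(-2124 \right)} = 1601274 - 2281 = 1598993$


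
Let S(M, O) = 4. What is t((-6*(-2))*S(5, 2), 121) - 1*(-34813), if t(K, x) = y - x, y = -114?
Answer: 34578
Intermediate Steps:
t(K, x) = -114 - x
t((-6*(-2))*S(5, 2), 121) - 1*(-34813) = (-114 - 1*121) - 1*(-34813) = (-114 - 121) + 34813 = -235 + 34813 = 34578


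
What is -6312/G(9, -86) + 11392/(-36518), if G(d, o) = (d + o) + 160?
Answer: -115723576/1515497 ≈ -76.360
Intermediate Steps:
G(d, o) = 160 + d + o
-6312/G(9, -86) + 11392/(-36518) = -6312/(160 + 9 - 86) + 11392/(-36518) = -6312/83 + 11392*(-1/36518) = -6312*1/83 - 5696/18259 = -6312/83 - 5696/18259 = -115723576/1515497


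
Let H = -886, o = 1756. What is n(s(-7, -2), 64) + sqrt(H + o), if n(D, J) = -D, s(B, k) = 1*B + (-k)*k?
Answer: 11 + sqrt(870) ≈ 40.496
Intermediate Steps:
s(B, k) = B - k**2
n(s(-7, -2), 64) + sqrt(H + o) = -(-7 - 1*(-2)**2) + sqrt(-886 + 1756) = -(-7 - 1*4) + sqrt(870) = -(-7 - 4) + sqrt(870) = -1*(-11) + sqrt(870) = 11 + sqrt(870)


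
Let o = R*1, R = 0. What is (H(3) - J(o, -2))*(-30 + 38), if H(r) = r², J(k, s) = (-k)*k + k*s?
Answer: 72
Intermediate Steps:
o = 0 (o = 0*1 = 0)
J(k, s) = -k² + k*s
(H(3) - J(o, -2))*(-30 + 38) = (3² - 0*(-2 - 1*0))*(-30 + 38) = (9 - 0*(-2 + 0))*8 = (9 - 0*(-2))*8 = (9 - 1*0)*8 = (9 + 0)*8 = 9*8 = 72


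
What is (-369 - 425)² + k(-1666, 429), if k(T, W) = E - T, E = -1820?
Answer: 630282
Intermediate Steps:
k(T, W) = -1820 - T
(-369 - 425)² + k(-1666, 429) = (-369 - 425)² + (-1820 - 1*(-1666)) = (-794)² + (-1820 + 1666) = 630436 - 154 = 630282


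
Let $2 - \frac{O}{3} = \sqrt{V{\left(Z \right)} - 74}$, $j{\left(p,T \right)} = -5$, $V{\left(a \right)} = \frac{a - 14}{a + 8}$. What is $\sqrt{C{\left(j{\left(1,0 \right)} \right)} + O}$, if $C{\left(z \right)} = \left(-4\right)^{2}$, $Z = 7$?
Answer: $\frac{\sqrt{550 - 5 i \sqrt{16755}}}{5} \approx 5.2903 - 2.4468 i$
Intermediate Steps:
$V{\left(a \right)} = \frac{-14 + a}{8 + a}$
$C{\left(z \right)} = 16$
$O = 6 - \frac{i \sqrt{16755}}{5}$ ($O = 6 - 3 \sqrt{\frac{-14 + 7}{8 + 7} - 74} = 6 - 3 \sqrt{\frac{1}{15} \left(-7\right) - 74} = 6 - 3 \sqrt{- \frac{7}{15} - 74} = 6 - 3 \sqrt{- \frac{1117}{15}} = 6 - 3 \frac{i \sqrt{16755}}{15} = 6 - \frac{i \sqrt{16755}}{5} \approx 6.0 - 25.888 i$)
$\sqrt{C{\left(j{\left(1,0 \right)} \right)} + O} = \sqrt{16 + \left(6 - \frac{i \sqrt{16755}}{5}\right)} = \sqrt{22 - \frac{i \sqrt{16755}}{5}}$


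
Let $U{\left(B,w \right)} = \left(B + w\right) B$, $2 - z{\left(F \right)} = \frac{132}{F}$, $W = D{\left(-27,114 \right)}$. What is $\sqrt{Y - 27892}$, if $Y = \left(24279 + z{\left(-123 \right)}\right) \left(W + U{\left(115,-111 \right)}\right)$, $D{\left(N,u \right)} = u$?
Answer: $\sqrt{13910018} \approx 3729.6$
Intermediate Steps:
$W = 114$
$z{\left(F \right)} = 2 - \frac{132}{F}$
$U{\left(B,w \right)} = B \left(B + w\right)$
$Y = 13937910$ ($Y = \left(24279 + \left(2 - \frac{132}{-123}\right)\right) \left(114 + 115 \left(115 - 111\right)\right) = \left(24279 + \left(2 - - \frac{44}{41}\right)\right) \left(114 + 115 \cdot 4\right) = \left(24279 + \left(2 + \frac{44}{41}\right)\right) \left(114 + 460\right) = \left(24279 + \frac{126}{41}\right) 574 = \frac{995565}{41} \cdot 574 = 13937910$)
$\sqrt{Y - 27892} = \sqrt{13937910 - 27892} = \sqrt{13910018}$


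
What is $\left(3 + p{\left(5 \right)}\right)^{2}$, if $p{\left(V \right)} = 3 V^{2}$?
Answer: $6084$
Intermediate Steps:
$\left(3 + p{\left(5 \right)}\right)^{2} = \left(3 + 3 \cdot 5^{2}\right)^{2} = \left(3 + 3 \cdot 25\right)^{2} = \left(3 + 75\right)^{2} = 78^{2} = 6084$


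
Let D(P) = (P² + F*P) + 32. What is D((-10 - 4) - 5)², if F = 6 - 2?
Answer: 100489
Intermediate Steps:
F = 4
D(P) = 32 + P² + 4*P (D(P) = (P² + 4*P) + 32 = 32 + P² + 4*P)
D((-10 - 4) - 5)² = (32 + ((-10 - 4) - 5)² + 4*((-10 - 4) - 5))² = (32 + (-14 - 5)² + 4*(-14 - 5))² = (32 + (-19)² + 4*(-19))² = (32 + 361 - 76)² = 317² = 100489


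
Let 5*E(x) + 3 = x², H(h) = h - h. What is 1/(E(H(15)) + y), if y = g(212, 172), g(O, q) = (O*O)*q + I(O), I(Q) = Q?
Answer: 5/38652897 ≈ 1.2936e-7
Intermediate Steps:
H(h) = 0
E(x) = -⅗ + x²/5
g(O, q) = O + q*O² (g(O, q) = (O*O)*q + O = O²*q + O = q*O² + O = O + q*O²)
y = 7730580 (y = 212*(1 + 212*172) = 212*(1 + 36464) = 212*36465 = 7730580)
1/(E(H(15)) + y) = 1/((-⅗ + (⅕)*0²) + 7730580) = 1/((-⅗ + (⅕)*0) + 7730580) = 1/((-⅗ + 0) + 7730580) = 1/(-⅗ + 7730580) = 1/(38652897/5) = 5/38652897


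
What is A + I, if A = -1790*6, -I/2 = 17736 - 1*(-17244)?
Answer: -80700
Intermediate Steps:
I = -69960 (I = -2*(17736 - 1*(-17244)) = -2*(17736 + 17244) = -2*34980 = -69960)
A = -10740
A + I = -10740 - 69960 = -80700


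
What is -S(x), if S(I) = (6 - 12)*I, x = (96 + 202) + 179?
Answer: 2862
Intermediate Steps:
x = 477 (x = 298 + 179 = 477)
S(I) = -6*I
-S(x) = -(-6)*477 = -1*(-2862) = 2862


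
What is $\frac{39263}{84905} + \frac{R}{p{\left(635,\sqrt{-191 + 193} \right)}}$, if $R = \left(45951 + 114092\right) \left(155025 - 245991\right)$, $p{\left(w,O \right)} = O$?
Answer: $\frac{39263}{84905} - 7279235769 \sqrt{2} \approx -1.0294 \cdot 10^{10}$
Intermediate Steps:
$R = -14558471538$ ($R = 160043 \left(-90966\right) = -14558471538$)
$\frac{39263}{84905} + \frac{R}{p{\left(635,\sqrt{-191 + 193} \right)}} = \frac{39263}{84905} - \frac{14558471538}{\sqrt{-191 + 193}} = 39263 \cdot \frac{1}{84905} - \frac{14558471538}{\sqrt{2}} = \frac{39263}{84905} - 14558471538 \frac{\sqrt{2}}{2} = \frac{39263}{84905} - 7279235769 \sqrt{2}$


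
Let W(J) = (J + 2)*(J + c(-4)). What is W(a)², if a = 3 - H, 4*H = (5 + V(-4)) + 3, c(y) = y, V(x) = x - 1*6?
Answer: 121/16 ≈ 7.5625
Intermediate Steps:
V(x) = -6 + x (V(x) = x - 6 = -6 + x)
H = -½ (H = ((5 + (-6 - 4)) + 3)/4 = ((5 - 10) + 3)/4 = (-5 + 3)/4 = (¼)*(-2) = -½ ≈ -0.50000)
a = 7/2 (a = 3 - 1*(-½) = 3 + ½ = 7/2 ≈ 3.5000)
W(J) = (-4 + J)*(2 + J) (W(J) = (J + 2)*(J - 4) = (2 + J)*(-4 + J) = (-4 + J)*(2 + J))
W(a)² = (-8 + (7/2)² - 2*7/2)² = (-8 + 49/4 - 7)² = (-11/4)² = 121/16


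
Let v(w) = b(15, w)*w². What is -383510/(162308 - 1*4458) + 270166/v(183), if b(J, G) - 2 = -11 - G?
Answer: -125428602499/50747891040 ≈ -2.4716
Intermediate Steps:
b(J, G) = -9 - G (b(J, G) = 2 + (-11 - G) = -9 - G)
v(w) = w²*(-9 - w) (v(w) = (-9 - w)*w² = w²*(-9 - w))
-383510/(162308 - 1*4458) + 270166/v(183) = -383510/(162308 - 1*4458) + 270166/((183²*(-9 - 1*183))) = -383510/(162308 - 4458) + 270166/((33489*(-9 - 183))) = -383510/157850 + 270166/((33489*(-192))) = -383510*1/157850 + 270166/(-6429888) = -38351/15785 + 270166*(-1/6429888) = -38351/15785 - 135083/3214944 = -125428602499/50747891040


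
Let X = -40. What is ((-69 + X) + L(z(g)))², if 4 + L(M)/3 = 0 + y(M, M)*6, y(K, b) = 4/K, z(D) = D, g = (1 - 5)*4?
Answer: 63001/4 ≈ 15750.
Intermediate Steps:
g = -16 (g = -4*4 = -16)
L(M) = -12 + 72/M (L(M) = -12 + 3*(0 + (4/M)*6) = -12 + 3*(0 + 24/M) = -12 + 3*(24/M) = -12 + 72/M)
((-69 + X) + L(z(g)))² = ((-69 - 40) + (-12 + 72/(-16)))² = (-109 + (-12 + 72*(-1/16)))² = (-109 + (-12 - 9/2))² = (-109 - 33/2)² = (-251/2)² = 63001/4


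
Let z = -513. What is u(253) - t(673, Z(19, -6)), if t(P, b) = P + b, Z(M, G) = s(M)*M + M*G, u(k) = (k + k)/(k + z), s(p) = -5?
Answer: -60573/130 ≈ -465.95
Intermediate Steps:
u(k) = 2*k/(-513 + k) (u(k) = (k + k)/(k - 513) = (2*k)/(-513 + k) = 2*k/(-513 + k))
Z(M, G) = -5*M + G*M (Z(M, G) = -5*M + M*G = -5*M + G*M)
u(253) - t(673, Z(19, -6)) = 2*253/(-513 + 253) - (673 + 19*(-5 - 6)) = 2*253/(-260) - (673 + 19*(-11)) = 2*253*(-1/260) - (673 - 209) = -253/130 - 1*464 = -253/130 - 464 = -60573/130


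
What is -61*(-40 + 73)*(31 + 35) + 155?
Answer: -132703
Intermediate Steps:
-61*(-40 + 73)*(31 + 35) + 155 = -2013*66 + 155 = -61*2178 + 155 = -132858 + 155 = -132703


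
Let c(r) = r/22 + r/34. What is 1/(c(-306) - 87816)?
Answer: -11/966228 ≈ -1.1384e-5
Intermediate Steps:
c(r) = 14*r/187 (c(r) = r*(1/22) + r*(1/34) = r/22 + r/34 = 14*r/187)
1/(c(-306) - 87816) = 1/((14/187)*(-306) - 87816) = 1/(-252/11 - 87816) = 1/(-966228/11) = -11/966228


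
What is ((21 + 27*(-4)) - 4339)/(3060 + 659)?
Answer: -4426/3719 ≈ -1.1901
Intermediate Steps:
((21 + 27*(-4)) - 4339)/(3060 + 659) = ((21 - 108) - 4339)/3719 = (-87 - 4339)*(1/3719) = -4426*1/3719 = -4426/3719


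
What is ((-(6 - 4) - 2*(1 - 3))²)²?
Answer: 16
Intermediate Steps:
((-(6 - 4) - 2*(1 - 3))²)² = ((-1*2 - 2*(-2))²)² = ((-2 + 4)²)² = (2²)² = 4² = 16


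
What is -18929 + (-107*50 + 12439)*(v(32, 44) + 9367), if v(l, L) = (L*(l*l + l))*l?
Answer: 10606649206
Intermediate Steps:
v(l, L) = L*l*(l + l**2) (v(l, L) = (L*(l**2 + l))*l = (L*(l + l**2))*l = L*l*(l + l**2))
-18929 + (-107*50 + 12439)*(v(32, 44) + 9367) = -18929 + (-107*50 + 12439)*(44*32**2*(1 + 32) + 9367) = -18929 + (-5350 + 12439)*(44*1024*33 + 9367) = -18929 + 7089*(1486848 + 9367) = -18929 + 7089*1496215 = -18929 + 10606668135 = 10606649206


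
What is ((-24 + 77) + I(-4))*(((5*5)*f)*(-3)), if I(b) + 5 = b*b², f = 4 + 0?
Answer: 4800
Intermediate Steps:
f = 4
I(b) = -5 + b³ (I(b) = -5 + b*b² = -5 + b³)
((-24 + 77) + I(-4))*(((5*5)*f)*(-3)) = ((-24 + 77) + (-5 + (-4)³))*(((5*5)*4)*(-3)) = (53 + (-5 - 64))*((25*4)*(-3)) = (53 - 69)*(100*(-3)) = -16*(-300) = 4800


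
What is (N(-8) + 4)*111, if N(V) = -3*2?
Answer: -222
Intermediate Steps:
N(V) = -6
(N(-8) + 4)*111 = (-6 + 4)*111 = -2*111 = -222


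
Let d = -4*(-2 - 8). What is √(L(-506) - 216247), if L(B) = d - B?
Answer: I*√215701 ≈ 464.44*I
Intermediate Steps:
d = 40 (d = -4*(-10) = 40)
L(B) = 40 - B
√(L(-506) - 216247) = √((40 - 1*(-506)) - 216247) = √((40 + 506) - 216247) = √(546 - 216247) = √(-215701) = I*√215701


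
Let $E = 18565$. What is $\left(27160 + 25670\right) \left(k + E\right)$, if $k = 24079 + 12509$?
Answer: $2913732990$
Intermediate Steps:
$k = 36588$
$\left(27160 + 25670\right) \left(k + E\right) = \left(27160 + 25670\right) \left(36588 + 18565\right) = 52830 \cdot 55153 = 2913732990$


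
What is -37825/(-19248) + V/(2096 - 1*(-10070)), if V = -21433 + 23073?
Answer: 245872835/117085584 ≈ 2.0999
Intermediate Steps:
V = 1640
-37825/(-19248) + V/(2096 - 1*(-10070)) = -37825/(-19248) + 1640/(2096 - 1*(-10070)) = -37825*(-1/19248) + 1640/(2096 + 10070) = 37825/19248 + 1640/12166 = 37825/19248 + 1640*(1/12166) = 37825/19248 + 820/6083 = 245872835/117085584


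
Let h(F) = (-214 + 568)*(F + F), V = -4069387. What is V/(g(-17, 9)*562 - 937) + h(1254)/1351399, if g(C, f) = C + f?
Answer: 5504189113669/7342150767 ≈ 749.67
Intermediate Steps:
h(F) = 708*F (h(F) = 354*(2*F) = 708*F)
V/(g(-17, 9)*562 - 937) + h(1254)/1351399 = -4069387/((-17 + 9)*562 - 937) + (708*1254)/1351399 = -4069387/(-8*562 - 937) + 887832*(1/1351399) = -4069387/(-4496 - 937) + 887832/1351399 = -4069387/(-5433) + 887832/1351399 = -4069387*(-1/5433) + 887832/1351399 = 4069387/5433 + 887832/1351399 = 5504189113669/7342150767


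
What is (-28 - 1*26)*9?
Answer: -486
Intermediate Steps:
(-28 - 1*26)*9 = (-28 - 26)*9 = -54*9 = -486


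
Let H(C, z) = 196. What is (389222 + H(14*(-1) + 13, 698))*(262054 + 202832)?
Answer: 181034976348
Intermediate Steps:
(389222 + H(14*(-1) + 13, 698))*(262054 + 202832) = (389222 + 196)*(262054 + 202832) = 389418*464886 = 181034976348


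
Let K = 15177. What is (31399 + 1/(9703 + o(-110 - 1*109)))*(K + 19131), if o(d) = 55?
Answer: 5255838813222/4879 ≈ 1.0772e+9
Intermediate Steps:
(31399 + 1/(9703 + o(-110 - 1*109)))*(K + 19131) = (31399 + 1/(9703 + 55))*(15177 + 19131) = (31399 + 1/9758)*34308 = (306391443/9758)*34308 = 5255838813222/4879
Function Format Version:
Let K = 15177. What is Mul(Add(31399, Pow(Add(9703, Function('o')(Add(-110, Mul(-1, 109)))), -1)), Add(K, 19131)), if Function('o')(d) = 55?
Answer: Rational(5255838813222, 4879) ≈ 1.0772e+9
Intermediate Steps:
Mul(Add(31399, Pow(Add(9703, Function('o')(Add(-110, Mul(-1, 109)))), -1)), Add(K, 19131)) = Mul(Add(31399, Pow(Add(9703, 55), -1)), Add(15177, 19131)) = Mul(Add(31399, Pow(9758, -1)), 34308) = Mul(Add(31399, Rational(1, 9758)), 34308) = Mul(Rational(306391443, 9758), 34308) = Rational(5255838813222, 4879)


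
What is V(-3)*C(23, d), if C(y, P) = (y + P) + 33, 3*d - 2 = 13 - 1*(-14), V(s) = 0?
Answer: 0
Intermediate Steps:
d = 29/3 (d = ⅔ + (13 - 1*(-14))/3 = ⅔ + (13 + 14)/3 = ⅔ + (⅓)*27 = ⅔ + 9 = 29/3 ≈ 9.6667)
C(y, P) = 33 + P + y (C(y, P) = (P + y) + 33 = 33 + P + y)
V(-3)*C(23, d) = 0*(33 + 29/3 + 23) = 0*(197/3) = 0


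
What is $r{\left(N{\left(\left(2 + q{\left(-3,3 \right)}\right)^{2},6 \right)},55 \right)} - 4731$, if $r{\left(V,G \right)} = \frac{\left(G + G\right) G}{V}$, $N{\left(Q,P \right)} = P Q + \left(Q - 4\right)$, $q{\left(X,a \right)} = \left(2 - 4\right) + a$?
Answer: $- \frac{273079}{59} \approx -4628.5$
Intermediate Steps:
$q{\left(X,a \right)} = -2 + a$
$N{\left(Q,P \right)} = -4 + Q + P Q$ ($N{\left(Q,P \right)} = P Q + \left(Q - 4\right) = P Q + \left(-4 + Q\right) = -4 + Q + P Q$)
$r{\left(V,G \right)} = \frac{2 G^{2}}{V}$ ($r{\left(V,G \right)} = \frac{2 G G}{V} = \frac{2 G^{2}}{V}$)
$r{\left(N{\left(\left(2 + q{\left(-3,3 \right)}\right)^{2},6 \right)},55 \right)} - 4731 = \frac{2 \cdot 55^{2}}{-4 + \left(2 + \left(-2 + 3\right)\right)^{2} + 6 \left(2 + \left(-2 + 3\right)\right)^{2}} - 4731 = 2 \cdot 3025 \frac{1}{-4 + \left(2 + 1\right)^{2} + 6 \left(2 + 1\right)^{2}} - 4731 = 2 \cdot 3025 \frac{1}{-4 + 3^{2} + 6 \cdot 3^{2}} - 4731 = 2 \cdot 3025 \frac{1}{-4 + 9 + 6 \cdot 9} - 4731 = 2 \cdot 3025 \frac{1}{-4 + 9 + 54} - 4731 = 2 \cdot 3025 \cdot \frac{1}{59} - 4731 = \frac{6050}{59} - 4731 = - \frac{273079}{59}$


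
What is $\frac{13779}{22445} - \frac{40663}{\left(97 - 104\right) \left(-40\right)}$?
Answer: $- \frac{25966369}{179560} \approx -144.61$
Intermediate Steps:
$\frac{13779}{22445} - \frac{40663}{\left(97 - 104\right) \left(-40\right)} = 13779 \cdot \frac{1}{22445} - \frac{40663}{\left(-7\right) \left(-40\right)} = \frac{13779}{22445} - \frac{40663}{280} = \frac{13779}{22445} - \frac{5809}{40} = - \frac{25966369}{179560}$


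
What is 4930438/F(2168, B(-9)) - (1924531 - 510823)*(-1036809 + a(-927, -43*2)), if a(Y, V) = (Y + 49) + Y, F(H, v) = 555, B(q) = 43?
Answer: 814904795925598/555 ≈ 1.4683e+12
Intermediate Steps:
a(Y, V) = 49 + 2*Y (a(Y, V) = (49 + Y) + Y = 49 + 2*Y)
4930438/F(2168, B(-9)) - (1924531 - 510823)*(-1036809 + a(-927, -43*2)) = 4930438/555 - (1924531 - 510823)*(-1036809 + (49 + 2*(-927))) = 4930438*(1/555) - 1413708*(-1036809 + (49 - 1854)) = 4930438/555 - 1413708*(-1036809 - 1805) = 4930438/555 - 1413708*(-1038614) = 4930438/555 - 1*(-1468296920712) = 4930438/555 + 1468296920712 = 814904795925598/555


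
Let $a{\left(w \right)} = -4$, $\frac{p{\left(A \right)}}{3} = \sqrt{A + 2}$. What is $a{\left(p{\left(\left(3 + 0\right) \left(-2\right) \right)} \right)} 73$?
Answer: $-292$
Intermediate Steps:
$p{\left(A \right)} = 3 \sqrt{2 + A}$ ($p{\left(A \right)} = 3 \sqrt{A + 2} = 3 \sqrt{2 + A}$)
$a{\left(p{\left(\left(3 + 0\right) \left(-2\right) \right)} \right)} 73 = \left(-4\right) 73 = -292$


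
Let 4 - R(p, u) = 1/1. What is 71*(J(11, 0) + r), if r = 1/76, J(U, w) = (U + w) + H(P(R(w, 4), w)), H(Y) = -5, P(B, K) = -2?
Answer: 32447/76 ≈ 426.93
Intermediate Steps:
R(p, u) = 3 (R(p, u) = 4 - 1/1 = 4 - 1*1 = 4 - 1 = 3)
J(U, w) = -5 + U + w (J(U, w) = (U + w) - 5 = -5 + U + w)
r = 1/76 ≈ 0.013158
71*(J(11, 0) + r) = 71*((-5 + 11 + 0) + 1/76) = 71*(6 + 1/76) = 71*(457/76) = 32447/76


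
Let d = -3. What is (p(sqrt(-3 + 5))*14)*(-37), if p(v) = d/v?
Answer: 777*sqrt(2) ≈ 1098.8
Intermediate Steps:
p(v) = -3/v
(p(sqrt(-3 + 5))*14)*(-37) = (-3/sqrt(-3 + 5)*14)*(-37) = (-3*sqrt(2)/2*14)*(-37) = -21*sqrt(2)*(-37) = 777*sqrt(2)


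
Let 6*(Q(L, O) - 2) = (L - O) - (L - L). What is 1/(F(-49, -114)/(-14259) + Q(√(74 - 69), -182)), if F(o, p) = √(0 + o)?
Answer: 4074/(131726 - 2*I + 679*√5) ≈ 0.030575 + 4.5894e-7*I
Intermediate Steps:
F(o, p) = √o
Q(L, O) = 2 - O/6 + L/6 (Q(L, O) = 2 + ((L - O) - (L - L))/6 = 2 + ((L - O) - 1*0)/6 = 2 + ((L - O) + 0)/6 = 2 + (L - O)/6 = 2 + (-O/6 + L/6) = 2 - O/6 + L/6)
1/(F(-49, -114)/(-14259) + Q(√(74 - 69), -182)) = 1/(√(-49)/(-14259) + (2 - ⅙*(-182) + √(74 - 69)/6)) = 1/((7*I)*(-1/14259) + (2 + 91/3 + √5/6)) = 1/(-I/2037 + (97/3 + √5/6)) = 1/(97/3 - I/2037 + √5/6)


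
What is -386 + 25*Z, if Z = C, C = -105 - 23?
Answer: -3586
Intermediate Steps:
C = -128
Z = -128
-386 + 25*Z = -386 + 25*(-128) = -386 - 3200 = -3586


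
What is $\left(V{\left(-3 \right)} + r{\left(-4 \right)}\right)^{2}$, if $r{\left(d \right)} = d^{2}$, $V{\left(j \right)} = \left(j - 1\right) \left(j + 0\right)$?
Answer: $784$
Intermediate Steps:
$V{\left(j \right)} = j \left(-1 + j\right)$ ($V{\left(j \right)} = \left(-1 + j\right) j = j \left(-1 + j\right)$)
$\left(V{\left(-3 \right)} + r{\left(-4 \right)}\right)^{2} = \left(- 3 \left(-1 - 3\right) + \left(-4\right)^{2}\right)^{2} = \left(\left(-3\right) \left(-4\right) + 16\right)^{2} = \left(12 + 16\right)^{2} = 28^{2} = 784$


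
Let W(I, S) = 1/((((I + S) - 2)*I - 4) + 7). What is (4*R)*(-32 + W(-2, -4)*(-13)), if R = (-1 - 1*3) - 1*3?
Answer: 17388/19 ≈ 915.16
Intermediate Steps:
W(I, S) = 1/(3 + I*(-2 + I + S)) (W(I, S) = 1/(((-2 + I + S)*I - 4) + 7) = 1/((I*(-2 + I + S) - 4) + 7) = 1/((-4 + I*(-2 + I + S)) + 7) = 1/(3 + I*(-2 + I + S)))
R = -7 (R = (-1 - 3) - 3 = -4 - 3 = -7)
(4*R)*(-32 + W(-2, -4)*(-13)) = (4*(-7))*(-32 - 13/(3 + (-2)² - 2*(-2) - 2*(-4))) = -28*(-32 - 13/(3 + 4 + 4 + 8)) = -28*(-32 - 13/19) = -28*(-621/19) = 17388/19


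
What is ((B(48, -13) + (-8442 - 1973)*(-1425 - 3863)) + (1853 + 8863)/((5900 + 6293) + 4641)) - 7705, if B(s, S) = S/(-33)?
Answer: 805021783550/14619 ≈ 5.5067e+7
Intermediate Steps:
B(s, S) = -S/33 (B(s, S) = S*(-1/33) = -S/33)
((B(48, -13) + (-8442 - 1973)*(-1425 - 3863)) + (1853 + 8863)/((5900 + 6293) + 4641)) - 7705 = ((-1/33*(-13) + (-8442 - 1973)*(-1425 - 3863)) + (1853 + 8863)/((5900 + 6293) + 4641)) - 7705 = ((13/33 - 10415*(-5288)) + 10716/(12193 + 4641)) - 7705 = ((13/33 + 55074520) + 10716/16834) - 7705 = (1817459173/33 + 10716*(1/16834)) - 7705 = (1817459173/33 + 282/443) - 7705 = 805134422945/14619 - 7705 = 805021783550/14619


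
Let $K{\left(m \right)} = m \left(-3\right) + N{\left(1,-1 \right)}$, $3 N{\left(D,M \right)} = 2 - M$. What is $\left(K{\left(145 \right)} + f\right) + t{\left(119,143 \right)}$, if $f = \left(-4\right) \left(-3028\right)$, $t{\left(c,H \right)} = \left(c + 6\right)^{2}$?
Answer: $27303$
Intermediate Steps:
$N{\left(D,M \right)} = \frac{2}{3} - \frac{M}{3}$ ($N{\left(D,M \right)} = \frac{2 - M}{3} = \frac{2}{3} - \frac{M}{3}$)
$K{\left(m \right)} = 1 - 3 m$ ($K{\left(m \right)} = m \left(-3\right) + \left(\frac{2}{3} - - \frac{1}{3}\right) = - 3 m + \left(\frac{2}{3} + \frac{1}{3}\right) = - 3 m + 1 = 1 - 3 m$)
$t{\left(c,H \right)} = \left(6 + c\right)^{2}$
$f = 12112$
$\left(K{\left(145 \right)} + f\right) + t{\left(119,143 \right)} = \left(\left(1 - 435\right) + 12112\right) + \left(6 + 119\right)^{2} = \left(\left(1 - 435\right) + 12112\right) + 125^{2} = \left(-434 + 12112\right) + 15625 = 11678 + 15625 = 27303$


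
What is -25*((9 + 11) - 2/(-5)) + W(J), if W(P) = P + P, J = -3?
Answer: -516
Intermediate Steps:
W(P) = 2*P
-25*((9 + 11) - 2/(-5)) + W(J) = -25*((9 + 11) - 2/(-5)) + 2*(-3) = -25*(20 - 2*(-⅕)) - 6 = -25*(20 + ⅖) - 6 = -25*102/5 - 6 = -510 - 6 = -516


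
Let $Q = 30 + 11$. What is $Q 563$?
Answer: $23083$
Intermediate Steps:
$Q = 41$
$Q 563 = 41 \cdot 563 = 23083$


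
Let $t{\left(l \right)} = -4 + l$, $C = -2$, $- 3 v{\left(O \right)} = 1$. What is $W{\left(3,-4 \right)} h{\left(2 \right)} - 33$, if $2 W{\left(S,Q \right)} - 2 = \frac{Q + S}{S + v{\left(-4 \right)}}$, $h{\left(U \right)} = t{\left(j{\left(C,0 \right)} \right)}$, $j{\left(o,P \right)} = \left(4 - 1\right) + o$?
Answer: $- \frac{567}{16} \approx -35.438$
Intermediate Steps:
$v{\left(O \right)} = - \frac{1}{3}$ ($v{\left(O \right)} = \left(- \frac{1}{3}\right) 1 = - \frac{1}{3}$)
$j{\left(o,P \right)} = 3 + o$
$h{\left(U \right)} = -3$ ($h{\left(U \right)} = -4 + \left(3 - 2\right) = -4 + 1 = -3$)
$W{\left(S,Q \right)} = 1 + \frac{Q + S}{2 \left(- \frac{1}{3} + S\right)}$ ($W{\left(S,Q \right)} = 1 + \frac{\left(Q + S\right) \frac{1}{S - \frac{1}{3}}}{2} = 1 + \frac{\left(Q + S\right) \frac{1}{- \frac{1}{3} + S}}{2} = 1 + \frac{\frac{1}{- \frac{1}{3} + S} \left(Q + S\right)}{2} = 1 + \frac{Q + S}{2 \left(- \frac{1}{3} + S\right)}$)
$W{\left(3,-4 \right)} h{\left(2 \right)} - 33 = \frac{-2 + 3 \left(-4\right) + 9 \cdot 3}{2 \left(-1 + 3 \cdot 3\right)} \left(-3\right) - 33 = \frac{-2 - 12 + 27}{2 \left(-1 + 9\right)} \left(-3\right) - 33 = \frac{1}{2} \cdot \frac{1}{8} \cdot 13 \left(-3\right) - 33 = \frac{13}{16} \left(-3\right) - 33 = - \frac{39}{16} - 33 = - \frac{567}{16}$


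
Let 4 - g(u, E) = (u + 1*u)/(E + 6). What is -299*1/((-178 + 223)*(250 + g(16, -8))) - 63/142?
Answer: -201977/431325 ≈ -0.46827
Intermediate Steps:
g(u, E) = 4 - 2*u/(6 + E) (g(u, E) = 4 - (u + 1*u)/(E + 6) = 4 - (u + u)/(6 + E) = 4 - 2*u/(6 + E))
-299*1/((-178 + 223)*(250 + g(16, -8))) - 63/142 = -299*1/((-178 + 223)*(250 + 2*(12 - 1*16 + 2*(-8))/(6 - 8))) - 63/142 = -299*1/(45*(250 + 2*(12 - 16 - 16)/(-2))) - 63*1/142 = -299*1/(45*(250 + 2*(-1/2)*(-20))) - 63/142 = -299*1/(45*(250 + 20)) - 63/142 = -299/(45*270) - 63/142 = -299/12150 - 63/142 = -201977/431325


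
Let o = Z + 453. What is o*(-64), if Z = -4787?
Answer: 277376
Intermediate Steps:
o = -4334 (o = -4787 + 453 = -4334)
o*(-64) = -4334*(-64) = 277376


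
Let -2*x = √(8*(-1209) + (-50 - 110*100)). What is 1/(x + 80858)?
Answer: 161716/13076042689 + I*√20722/13076042689 ≈ 1.2367e-5 + 1.1009e-8*I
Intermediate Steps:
x = -I*√20722/2 (x = -√(8*(-1209) + (-50 - 110*100))/2 = -√(-9672 + (-50 - 11000))/2 = -√(-9672 - 11050)/2 = -I*√20722/2 ≈ -71.976*I)
1/(x + 80858) = 1/(-I*√20722/2 + 80858) = 1/(80858 - I*√20722/2)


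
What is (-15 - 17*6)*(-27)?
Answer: 3159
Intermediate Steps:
(-15 - 17*6)*(-27) = (-15 - 102)*(-27) = -117*(-27) = 3159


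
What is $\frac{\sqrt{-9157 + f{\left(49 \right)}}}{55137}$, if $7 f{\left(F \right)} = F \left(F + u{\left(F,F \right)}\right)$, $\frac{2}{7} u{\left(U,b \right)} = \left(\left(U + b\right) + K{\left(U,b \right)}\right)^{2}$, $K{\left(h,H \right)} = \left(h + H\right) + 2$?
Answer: $\frac{2 \sqrt{237921}}{55137} \approx 0.017693$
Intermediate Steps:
$K{\left(h,H \right)} = 2 + H + h$ ($K{\left(h,H \right)} = \left(H + h\right) + 2 = 2 + H + h$)
$u{\left(U,b \right)} = \frac{7 \left(2 + 2 U + 2 b\right)^{2}}{2}$ ($u{\left(U,b \right)} = \frac{7 \left(\left(U + b\right) + \left(2 + b + U\right)\right)^{2}}{2} = \frac{7 \left(\left(U + b\right) + \left(2 + U + b\right)\right)^{2}}{2} = \frac{7 \left(2 + 2 U + 2 b\right)^{2}}{2}$)
$f{\left(F \right)} = \frac{F \left(F + 14 \left(1 + 2 F\right)^{2}\right)}{7}$ ($f{\left(F \right)} = \frac{F \left(F + 14 \left(1 + F + F\right)^{2}\right)}{7} = \frac{F \left(F + 14 \left(1 + 2 F\right)^{2}\right)}{7}$)
$\frac{\sqrt{-9157 + f{\left(49 \right)}}}{55137} = \frac{\sqrt{-9157 + \frac{1}{7} \cdot 49 \left(49 + 14 \left(1 + 2 \cdot 49\right)^{2}\right)}}{55137} = \sqrt{-9157 + \frac{1}{7} \cdot 49 \left(49 + 14 \left(1 + 98\right)^{2}\right)} \frac{1}{55137} = \sqrt{-9157 + \frac{1}{7} \cdot 49 \left(49 + 14 \cdot 99^{2}\right)} \frac{1}{55137} = \sqrt{-9157 + \frac{1}{7} \cdot 49 \left(49 + 14 \cdot 9801\right)} \frac{1}{55137} = \sqrt{-9157 + \frac{1}{7} \cdot 49 \left(49 + 137214\right)} \frac{1}{55137} = \sqrt{-9157 + \frac{1}{7} \cdot 49 \cdot 137263} \cdot \frac{1}{55137} = \sqrt{-9157 + 960841} \cdot \frac{1}{55137} = \sqrt{951684} \cdot \frac{1}{55137} = 2 \sqrt{237921} \cdot \frac{1}{55137} = \frac{2 \sqrt{237921}}{55137}$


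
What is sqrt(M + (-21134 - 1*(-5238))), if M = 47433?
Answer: sqrt(31537) ≈ 177.59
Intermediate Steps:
sqrt(M + (-21134 - 1*(-5238))) = sqrt(47433 + (-21134 - 1*(-5238))) = sqrt(47433 + (-21134 + 5238)) = sqrt(47433 - 15896) = sqrt(31537)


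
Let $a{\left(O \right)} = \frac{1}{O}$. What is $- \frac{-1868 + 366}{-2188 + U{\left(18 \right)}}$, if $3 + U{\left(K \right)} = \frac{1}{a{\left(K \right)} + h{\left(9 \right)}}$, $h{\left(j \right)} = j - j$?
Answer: $- \frac{1502}{2173} \approx -0.69121$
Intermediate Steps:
$h{\left(j \right)} = 0$
$U{\left(K \right)} = -3 + K$ ($U{\left(K \right)} = -3 + \frac{1}{\frac{1}{K} + 0} = -3 + \frac{1}{\frac{1}{K}} = -3 + K$)
$- \frac{-1868 + 366}{-2188 + U{\left(18 \right)}} = - \frac{-1868 + 366}{-2188 + \left(-3 + 18\right)} = - \frac{-1502}{-2188 + 15} = - \frac{-1502}{-2173} = - \frac{\left(-1502\right) \left(-1\right)}{2173} = \left(-1\right) \frac{1502}{2173} = - \frac{1502}{2173}$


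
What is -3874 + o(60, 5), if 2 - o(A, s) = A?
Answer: -3932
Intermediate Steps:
o(A, s) = 2 - A
-3874 + o(60, 5) = -3874 + (2 - 1*60) = -3874 + (2 - 60) = -3874 - 58 = -3932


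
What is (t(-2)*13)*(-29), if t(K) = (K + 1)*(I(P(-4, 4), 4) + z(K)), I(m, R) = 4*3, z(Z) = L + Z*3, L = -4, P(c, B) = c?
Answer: 754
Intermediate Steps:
z(Z) = -4 + 3*Z (z(Z) = -4 + Z*3 = -4 + 3*Z)
I(m, R) = 12
t(K) = (1 + K)*(8 + 3*K) (t(K) = (K + 1)*(12 + (-4 + 3*K)) = (1 + K)*(8 + 3*K))
(t(-2)*13)*(-29) = ((8 + 3*(-2)**2 + 11*(-2))*13)*(-29) = ((8 + 3*4 - 22)*13)*(-29) = ((8 + 12 - 22)*13)*(-29) = -2*13*(-29) = -26*(-29) = 754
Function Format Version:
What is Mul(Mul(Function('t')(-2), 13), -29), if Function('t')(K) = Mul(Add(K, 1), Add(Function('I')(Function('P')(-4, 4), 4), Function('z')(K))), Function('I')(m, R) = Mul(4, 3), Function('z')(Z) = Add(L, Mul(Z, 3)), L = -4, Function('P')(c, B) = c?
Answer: 754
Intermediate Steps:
Function('z')(Z) = Add(-4, Mul(3, Z)) (Function('z')(Z) = Add(-4, Mul(Z, 3)) = Add(-4, Mul(3, Z)))
Function('I')(m, R) = 12
Function('t')(K) = Mul(Add(1, K), Add(8, Mul(3, K))) (Function('t')(K) = Mul(Add(K, 1), Add(12, Add(-4, Mul(3, K)))) = Mul(Add(1, K), Add(8, Mul(3, K))))
Mul(Mul(Function('t')(-2), 13), -29) = Mul(Mul(Add(8, Mul(3, Pow(-2, 2)), Mul(11, -2)), 13), -29) = Mul(Mul(Add(8, Mul(3, 4), -22), 13), -29) = Mul(Mul(Add(8, 12, -22), 13), -29) = Mul(Mul(-2, 13), -29) = Mul(-26, -29) = 754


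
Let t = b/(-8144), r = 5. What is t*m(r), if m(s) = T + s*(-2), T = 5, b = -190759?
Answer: -953795/8144 ≈ -117.12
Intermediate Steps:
t = 190759/8144 (t = -190759/(-8144) = -190759*(-1/8144) = 190759/8144 ≈ 23.423)
m(s) = 5 - 2*s (m(s) = 5 + s*(-2) = 5 - 2*s)
t*m(r) = 190759*(5 - 2*5)/8144 = 190759*(5 - 10)/8144 = (190759/8144)*(-5) = -953795/8144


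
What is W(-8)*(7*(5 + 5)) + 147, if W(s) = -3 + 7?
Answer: 427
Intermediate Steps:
W(s) = 4
W(-8)*(7*(5 + 5)) + 147 = 4*(7*(5 + 5)) + 147 = 4*(7*10) + 147 = 4*70 + 147 = 280 + 147 = 427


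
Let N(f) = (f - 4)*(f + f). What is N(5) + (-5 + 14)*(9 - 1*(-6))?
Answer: 145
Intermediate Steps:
N(f) = 2*f*(-4 + f) (N(f) = (-4 + f)*(2*f) = 2*f*(-4 + f))
N(5) + (-5 + 14)*(9 - 1*(-6)) = 2*5*(-4 + 5) + (-5 + 14)*(9 - 1*(-6)) = 2*5*1 + 9*(9 + 6) = 10 + 9*15 = 10 + 135 = 145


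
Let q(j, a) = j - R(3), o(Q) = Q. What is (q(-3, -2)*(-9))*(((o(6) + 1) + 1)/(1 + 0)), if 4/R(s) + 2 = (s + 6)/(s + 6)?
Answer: -72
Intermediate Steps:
R(s) = -4 (R(s) = 4/(-2 + (s + 6)/(s + 6)) = 4/(-2 + (6 + s)/(6 + s)) = 4/(-2 + 1) = 4/(-1) = 4*(-1) = -4)
q(j, a) = 4 + j (q(j, a) = j - 1*(-4) = j + 4 = 4 + j)
(q(-3, -2)*(-9))*(((o(6) + 1) + 1)/(1 + 0)) = ((4 - 3)*(-9))*(((6 + 1) + 1)/(1 + 0)) = (1*(-9))*((7 + 1)/1) = -72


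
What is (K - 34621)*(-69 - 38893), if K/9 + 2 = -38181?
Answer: 14738077816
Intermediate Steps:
K = -343647 (K = -18 + 9*(-38181) = -18 - 343629 = -343647)
(K - 34621)*(-69 - 38893) = (-343647 - 34621)*(-69 - 38893) = -378268*(-38962) = 14738077816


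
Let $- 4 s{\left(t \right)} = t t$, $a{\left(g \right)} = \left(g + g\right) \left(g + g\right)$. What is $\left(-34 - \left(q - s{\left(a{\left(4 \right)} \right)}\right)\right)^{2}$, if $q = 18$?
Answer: $1157776$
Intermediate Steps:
$a{\left(g \right)} = 4 g^{2}$ ($a{\left(g \right)} = 2 g 2 g = 4 g^{2}$)
$s{\left(t \right)} = - \frac{t^{2}}{4}$ ($s{\left(t \right)} = - \frac{t t}{4} = - \frac{t^{2}}{4}$)
$\left(-34 - \left(q - s{\left(a{\left(4 \right)} \right)}\right)\right)^{2} = \left(-34 - \left(18 + \frac{\left(4 \cdot 4^{2}\right)^{2}}{4}\right)\right)^{2} = \left(-34 - \left(18 + \frac{\left(4 \cdot 16\right)^{2}}{4}\right)\right)^{2} = \left(-34 - \left(18 + \frac{64^{2}}{4}\right)\right)^{2} = \left(-34 - 1042\right)^{2} = \left(-1076\right)^{2} = 1157776$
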